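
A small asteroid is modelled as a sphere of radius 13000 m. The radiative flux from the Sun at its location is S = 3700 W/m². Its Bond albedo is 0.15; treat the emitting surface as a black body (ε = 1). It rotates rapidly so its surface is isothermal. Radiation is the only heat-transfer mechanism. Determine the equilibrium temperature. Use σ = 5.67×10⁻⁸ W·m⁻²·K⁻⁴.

T ≈ 343 K

At equilibrium, absorbed power = emitted power.
Absorbing cross-section = πr² = 5.309×10⁸ m²; emitting surface = 4πr² = 2.124×10⁹ m² (ratio 4).
(1−a)S·A_cross = εσ·A_surf·T⁴  ⇒  T⁴ = (1−a)S/(4σ).
T⁴ = 0.850·3700/(4·5.67×10⁻⁸) = 1.387×10¹⁰ K⁴.
T = (1.387×10¹⁰)^(1/4).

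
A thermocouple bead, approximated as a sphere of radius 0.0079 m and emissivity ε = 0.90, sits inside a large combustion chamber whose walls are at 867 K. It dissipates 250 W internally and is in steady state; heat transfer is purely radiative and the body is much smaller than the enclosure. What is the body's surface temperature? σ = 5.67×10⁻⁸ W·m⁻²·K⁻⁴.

For a small grey body in a large enclosure, net radiated power = εσA(T⁴ − T_w⁴).
Steady state: P = εσA(T⁴ − T_w⁴) with A = 4πr² = 7.843×10⁻⁴ m².
T⁴ = P/(εσA) + T_w⁴ = 250/(0.90·5.67×10⁻⁸·7.843×10⁻⁴) + (867)⁴
    = 6.247×10¹² + 5.650×10¹¹ = 6.812×10¹² K⁴.

T ≈ 1620 K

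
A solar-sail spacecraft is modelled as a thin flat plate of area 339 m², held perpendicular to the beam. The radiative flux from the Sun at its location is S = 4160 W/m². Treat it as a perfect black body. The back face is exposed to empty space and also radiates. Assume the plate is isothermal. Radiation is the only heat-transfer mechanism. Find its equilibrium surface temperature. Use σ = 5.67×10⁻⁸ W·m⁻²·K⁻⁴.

At equilibrium, absorbed power = emitted power.
Absorbing cross-section = A = 339.0 m²; emitting surface = 2A = 678.0 m² (ratio 2).
S·A_cross = εσ·A_surf·T⁴  ⇒  T⁴ = S/(2σ).
T⁴ = 1.00·4160/(2·5.67×10⁻⁸) = 3.668×10¹⁰ K⁴.
T = (3.668×10¹⁰)^(1/4).

T ≈ 438 K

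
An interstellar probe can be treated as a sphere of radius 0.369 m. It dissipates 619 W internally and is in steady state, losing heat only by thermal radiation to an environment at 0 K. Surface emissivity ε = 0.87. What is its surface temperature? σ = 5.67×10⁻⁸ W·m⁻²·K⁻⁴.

T ≈ 293 K

Steady state: internal power = radiated power, P = εσA T⁴.
Radiating area A = 4πr² = 1.711 m².
T⁴ = P/(εσA) = 619/(0.87·5.67×10⁻⁸·1.711) = 7.334×10⁹ K⁴.
T = (7.334×10⁹)^(1/4).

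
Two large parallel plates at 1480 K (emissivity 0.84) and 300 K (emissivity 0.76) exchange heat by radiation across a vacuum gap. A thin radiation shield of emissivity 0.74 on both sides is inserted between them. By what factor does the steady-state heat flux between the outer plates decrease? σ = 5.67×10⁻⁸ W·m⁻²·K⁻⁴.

Without shield: q₀ = σΔ(T⁴)/(1/ε₁+1/ε₂−1) with denominator 1.506.
With shield the two gaps are in series; the resistances add: (1/ε₁+1/ε_s−1)+(1/ε_s+1/ε₂−1) = 1.542+1.667 = 3.209.
Heat-flux ratio q₀/q = 3.209/1.506.

factor ≈ 2.13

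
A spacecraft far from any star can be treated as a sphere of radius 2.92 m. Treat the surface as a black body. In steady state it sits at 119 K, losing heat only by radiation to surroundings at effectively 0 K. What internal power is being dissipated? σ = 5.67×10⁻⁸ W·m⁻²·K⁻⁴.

Steady state: P = εσA T⁴.
A = 4πr² = 107.1 m²; T⁴ = (119)⁴ = 2.005×10⁸ K⁴.
P = 1.0 × 5.67×10⁻⁸ × 107.1 × 2.005×10⁸.

P ≈ 1220 W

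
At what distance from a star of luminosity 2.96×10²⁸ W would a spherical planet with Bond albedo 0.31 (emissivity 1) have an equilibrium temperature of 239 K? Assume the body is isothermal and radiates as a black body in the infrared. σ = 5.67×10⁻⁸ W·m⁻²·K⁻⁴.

For an isothermal black-emitting sphere, (1−a)S·πr² = σ·4πr²·T⁴ ⇒ S = 4σT⁴/(1−a).
S = 4·5.67×10⁻⁸·(239)⁴/0.690 = 1072 W/m².
Flux falls as S = L/(4πd²), so d = √(L/(4πS)) = √(2.96×10²⁸/(4π·1072)).

d ≈ 1.48×10¹² m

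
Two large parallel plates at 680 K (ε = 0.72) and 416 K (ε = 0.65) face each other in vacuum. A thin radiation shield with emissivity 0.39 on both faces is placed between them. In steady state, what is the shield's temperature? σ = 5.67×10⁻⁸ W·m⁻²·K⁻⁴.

In steady state the net flux on the hot side equals that on the cold side.
σ(T₁⁴−T_s⁴)/D₁ = σ(T_s⁴−T₂⁴)/D₂, with D₁ = 1/ε₁+1/ε_s−1 = 2.953, D₂ = 1/ε_s+1/ε₂−1 = 3.103.
Solve for T_s⁴: T_s⁴ = (D₂·T₁⁴ + D₁·T₂⁴)/(D₁+D₂) = 1.242×10¹¹ K⁴.

T_s ≈ 594 K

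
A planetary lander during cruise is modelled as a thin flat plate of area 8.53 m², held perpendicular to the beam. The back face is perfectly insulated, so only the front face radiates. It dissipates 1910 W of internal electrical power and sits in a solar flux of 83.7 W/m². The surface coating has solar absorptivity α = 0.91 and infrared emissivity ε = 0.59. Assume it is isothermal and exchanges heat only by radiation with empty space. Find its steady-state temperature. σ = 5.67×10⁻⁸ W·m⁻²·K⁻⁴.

At steady state, absorbed solar power + internal power = radiated power.
Absorbed: α·S·A_cross = 0.91·83.7·8.530 = 649.7 W (cross-section A).
Total input = 649.7 + 1910 = 2560 W.
Radiated: εσ·A_surf·T⁴ with A_surf = A = 8.530 m².
T⁴ = 2560/(0.59·5.67×10⁻⁸·8.530) = 8.970×10⁹ K⁴.

T ≈ 308 K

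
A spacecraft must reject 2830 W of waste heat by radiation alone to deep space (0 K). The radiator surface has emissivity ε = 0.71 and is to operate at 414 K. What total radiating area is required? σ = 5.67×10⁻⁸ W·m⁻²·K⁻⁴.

A ≈ 2.39 m²

P = εσA T⁴ ⇒ A = P/(εσT⁴).
T⁴ = 2.938×10¹⁰ K⁴.
A = 2830/(0.71 × 5.67×10⁻⁸ × 2.938×10¹⁰).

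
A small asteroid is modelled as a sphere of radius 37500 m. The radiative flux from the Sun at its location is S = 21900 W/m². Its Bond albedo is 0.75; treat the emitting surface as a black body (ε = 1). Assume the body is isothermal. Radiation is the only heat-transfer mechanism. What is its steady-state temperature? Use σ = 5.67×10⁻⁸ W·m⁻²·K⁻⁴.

T ≈ 394 K

At equilibrium, absorbed power = emitted power.
Absorbing cross-section = πr² = 4.418×10⁹ m²; emitting surface = 4πr² = 1.767×10¹⁰ m² (ratio 4).
(1−a)S·A_cross = εσ·A_surf·T⁴  ⇒  T⁴ = (1−a)S/(4σ).
T⁴ = 0.250·21900/(4·5.67×10⁻⁸) = 2.414×10¹⁰ K⁴.
T = (2.414×10¹⁰)^(1/4).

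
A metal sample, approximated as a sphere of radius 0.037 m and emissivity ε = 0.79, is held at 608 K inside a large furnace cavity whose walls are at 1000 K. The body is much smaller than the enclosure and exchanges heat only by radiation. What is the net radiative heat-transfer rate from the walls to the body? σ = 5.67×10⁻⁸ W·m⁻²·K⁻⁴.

For a small grey body in a large enclosure: P_net = εσA(T_body⁴ − T_wall⁴).
A = 4πr² = 0.01720 m²; T_body⁴ − T_wall⁴ = 1.367×10¹¹ − 1.000×10¹² = -8.633×10¹¹ K⁴.
|P_net| = 0.79·5.67×10⁻⁸·0.01720·8.633×10¹¹.

P_net ≈ 665 W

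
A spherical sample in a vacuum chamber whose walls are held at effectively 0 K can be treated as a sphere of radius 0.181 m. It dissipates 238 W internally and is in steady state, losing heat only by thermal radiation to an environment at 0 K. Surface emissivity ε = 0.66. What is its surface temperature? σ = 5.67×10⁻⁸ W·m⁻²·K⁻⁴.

Steady state: internal power = radiated power, P = εσA T⁴.
Radiating area A = 4πr² = 0.4117 m².
T⁴ = P/(εσA) = 238/(0.66·5.67×10⁻⁸·0.4117) = 1.545×10¹⁰ K⁴.
T = (1.545×10¹⁰)^(1/4).

T ≈ 353 K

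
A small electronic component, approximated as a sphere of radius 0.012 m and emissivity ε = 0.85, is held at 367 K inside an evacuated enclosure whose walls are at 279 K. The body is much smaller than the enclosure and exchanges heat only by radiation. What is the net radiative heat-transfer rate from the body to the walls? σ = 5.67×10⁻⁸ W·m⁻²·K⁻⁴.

For a small grey body in a large enclosure: P_net = εσA(T_body⁴ − T_wall⁴).
A = 4πr² = 0.001810 m²; T_body⁴ − T_wall⁴ = 1.814×10¹⁰ − 6.059×10⁹ = 1.208×10¹⁰ K⁴.
|P_net| = 0.85·5.67×10⁻⁸·0.001810·1.208×10¹⁰.

P_net ≈ 1.05 W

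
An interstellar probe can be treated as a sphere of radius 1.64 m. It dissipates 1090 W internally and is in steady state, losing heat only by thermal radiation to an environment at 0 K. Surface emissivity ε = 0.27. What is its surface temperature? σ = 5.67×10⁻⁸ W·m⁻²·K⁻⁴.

T ≈ 214 K

Steady state: internal power = radiated power, P = εσA T⁴.
Radiating area A = 4πr² = 33.80 m².
T⁴ = P/(εσA) = 1090/(0.27·5.67×10⁻⁸·33.80) = 2.107×10⁹ K⁴.
T = (2.107×10⁹)^(1/4).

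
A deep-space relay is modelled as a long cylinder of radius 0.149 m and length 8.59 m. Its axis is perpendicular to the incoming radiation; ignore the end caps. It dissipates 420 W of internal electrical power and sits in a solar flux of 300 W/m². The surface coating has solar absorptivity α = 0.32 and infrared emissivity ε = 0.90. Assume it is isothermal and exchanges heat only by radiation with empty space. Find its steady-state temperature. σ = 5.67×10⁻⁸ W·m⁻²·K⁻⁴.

T ≈ 201 K

At steady state, absorbed solar power + internal power = radiated power.
Absorbed: α·S·A_cross = 0.32·300·2.560 = 245.7 W (cross-section 2rL).
Total input = 245.7 + 420 = 665.7 W.
Radiated: εσ·A_surf·T⁴ with A_surf = 2πrL = 8.042 m².
T⁴ = 665.7/(0.90·5.67×10⁻⁸·8.042) = 1.622×10⁹ K⁴.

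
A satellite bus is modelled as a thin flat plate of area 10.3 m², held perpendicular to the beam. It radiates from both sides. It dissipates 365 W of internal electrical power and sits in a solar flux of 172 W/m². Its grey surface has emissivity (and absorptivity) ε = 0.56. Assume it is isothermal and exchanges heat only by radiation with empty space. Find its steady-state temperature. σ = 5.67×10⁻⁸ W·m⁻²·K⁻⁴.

At steady state, absorbed solar power + internal power = radiated power.
Absorbed: α·S·A_cross = 0.56·172·10.30 = 992.1 W (cross-section A).
Total input = 992.1 + 365 = 1357 W.
Radiated: εσ·A_surf·T⁴ with A_surf = 2A = 20.60 m².
T⁴ = 1357/(0.56·5.67×10⁻⁸·20.60) = 2.075×10⁹ K⁴.

T ≈ 213 K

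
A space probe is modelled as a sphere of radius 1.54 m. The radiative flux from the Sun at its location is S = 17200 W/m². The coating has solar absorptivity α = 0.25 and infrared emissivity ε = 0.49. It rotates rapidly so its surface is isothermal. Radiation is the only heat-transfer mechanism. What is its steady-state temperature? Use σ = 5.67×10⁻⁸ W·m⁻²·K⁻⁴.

At equilibrium, absorbed power = emitted power.
Absorbing cross-section = πr² = 7.451 m²; emitting surface = 4πr² = 29.80 m² (ratio 4).
αS·A_cross = εσ·A_surf·T⁴  ⇒  T⁴ = αS/(ε·4σ).
T⁴ = 0.250·17200/(0.49·4·5.67×10⁻⁸) = 3.869×10¹⁰ K⁴.
T = (3.869×10¹⁰)^(1/4).

T ≈ 444 K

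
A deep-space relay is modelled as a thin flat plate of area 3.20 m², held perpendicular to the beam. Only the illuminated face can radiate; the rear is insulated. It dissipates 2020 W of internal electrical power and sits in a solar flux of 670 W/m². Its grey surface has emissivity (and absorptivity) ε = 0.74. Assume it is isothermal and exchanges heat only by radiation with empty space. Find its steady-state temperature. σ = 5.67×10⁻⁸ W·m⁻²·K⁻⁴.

At steady state, absorbed solar power + internal power = radiated power.
Absorbed: α·S·A_cross = 0.74·670·3.200 = 1587 W (cross-section A).
Total input = 1587 + 2020 = 3607 W.
Radiated: εσ·A_surf·T⁴ with A_surf = A = 3.200 m².
T⁴ = 3607/(0.74·5.67×10⁻⁸·3.200) = 2.686×10¹⁰ K⁴.

T ≈ 405 K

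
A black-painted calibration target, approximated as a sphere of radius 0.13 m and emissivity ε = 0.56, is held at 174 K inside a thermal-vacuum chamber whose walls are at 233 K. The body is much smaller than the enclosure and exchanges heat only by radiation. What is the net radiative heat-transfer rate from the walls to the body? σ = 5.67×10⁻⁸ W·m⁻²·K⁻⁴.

For a small grey body in a large enclosure: P_net = εσA(T_body⁴ − T_wall⁴).
A = 4πr² = 0.2124 m²; T_body⁴ − T_wall⁴ = 9.166×10⁸ − 2.947×10⁹ = -2.031×10⁹ K⁴.
|P_net| = 0.56·5.67×10⁻⁸·0.2124·2.031×10⁹.

P_net ≈ 13.7 W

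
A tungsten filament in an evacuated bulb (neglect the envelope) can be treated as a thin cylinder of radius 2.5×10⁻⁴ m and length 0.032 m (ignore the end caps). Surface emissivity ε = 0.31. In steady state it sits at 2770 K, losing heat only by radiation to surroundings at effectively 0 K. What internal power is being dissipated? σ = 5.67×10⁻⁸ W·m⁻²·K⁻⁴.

P ≈ 52.0 W

Steady state: P = εσA T⁴.
A = 2πrL = 5.027×10⁻⁵ m²; T⁴ = (2770)⁴ = 5.887×10¹³ K⁴.
P = 0.31 × 5.67×10⁻⁸ × 5.027×10⁻⁵ × 5.887×10¹³.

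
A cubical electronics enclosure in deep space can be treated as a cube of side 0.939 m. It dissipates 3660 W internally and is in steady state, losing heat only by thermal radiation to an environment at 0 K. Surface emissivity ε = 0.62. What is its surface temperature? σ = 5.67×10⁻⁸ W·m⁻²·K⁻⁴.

T ≈ 375 K

Steady state: internal power = radiated power, P = εσA T⁴.
Radiating area A = 6L² = 5.290 m².
T⁴ = P/(εσA) = 3660/(0.62·5.67×10⁻⁸·5.290) = 1.968×10¹⁰ K⁴.
T = (1.968×10¹⁰)^(1/4).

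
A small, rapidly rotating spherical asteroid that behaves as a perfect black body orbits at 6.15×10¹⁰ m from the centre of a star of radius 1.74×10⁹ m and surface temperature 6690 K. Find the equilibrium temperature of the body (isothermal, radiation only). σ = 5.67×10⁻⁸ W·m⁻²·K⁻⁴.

T ≈ 796 K

The star's surface emits σT_*⁴; at distance d the flux is S = σT_*⁴(R_*/d)².
S = 5.67×10⁻⁸·(6690)⁴·(1.74×10⁹/6.15×10¹⁰)² = 90920 W/m².
For an isothermal sphere T⁴ = (1−a)S/(4σ) = 4.009×10¹¹ K⁴.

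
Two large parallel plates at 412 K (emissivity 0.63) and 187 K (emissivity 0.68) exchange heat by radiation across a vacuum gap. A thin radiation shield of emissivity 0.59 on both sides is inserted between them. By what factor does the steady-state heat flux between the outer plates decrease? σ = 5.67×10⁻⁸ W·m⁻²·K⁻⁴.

Without shield: q₀ = σΔ(T⁴)/(1/ε₁+1/ε₂−1) with denominator 2.058.
With shield the two gaps are in series; the resistances add: (1/ε₁+1/ε_s−1)+(1/ε_s+1/ε₂−1) = 2.282+2.166 = 4.448.
Heat-flux ratio q₀/q = 4.448/2.058.

factor ≈ 2.16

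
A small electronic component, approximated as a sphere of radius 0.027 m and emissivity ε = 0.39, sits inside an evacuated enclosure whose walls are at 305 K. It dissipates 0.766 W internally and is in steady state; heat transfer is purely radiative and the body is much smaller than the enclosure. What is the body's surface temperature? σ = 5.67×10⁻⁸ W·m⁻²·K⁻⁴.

For a small grey body in a large enclosure, net radiated power = εσA(T⁴ − T_w⁴).
Steady state: P = εσA(T⁴ − T_w⁴) with A = 4πr² = 0.009161 m².
T⁴ = P/(εσA) + T_w⁴ = 0.766/(0.39·5.67×10⁻⁸·0.009161) + (305)⁴
    = 3.781×10⁹ + 8.654×10⁹ = 1.243×10¹⁰ K⁴.

T ≈ 334 K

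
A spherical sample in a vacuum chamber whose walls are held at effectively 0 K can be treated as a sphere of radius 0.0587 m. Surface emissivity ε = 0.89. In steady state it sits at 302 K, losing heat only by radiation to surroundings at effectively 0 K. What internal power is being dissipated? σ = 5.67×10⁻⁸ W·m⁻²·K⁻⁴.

P ≈ 18.2 W

Steady state: P = εσA T⁴.
A = 4πr² = 0.04330 m²; T⁴ = (302)⁴ = 8.318×10⁹ K⁴.
P = 0.89 × 5.67×10⁻⁸ × 0.04330 × 8.318×10⁹.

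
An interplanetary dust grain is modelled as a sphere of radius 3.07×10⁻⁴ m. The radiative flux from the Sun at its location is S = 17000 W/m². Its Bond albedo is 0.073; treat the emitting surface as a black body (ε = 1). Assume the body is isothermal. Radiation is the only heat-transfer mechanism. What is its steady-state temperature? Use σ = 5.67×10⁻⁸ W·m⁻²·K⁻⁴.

T ≈ 513 K

At equilibrium, absorbed power = emitted power.
Absorbing cross-section = πr² = 2.961×10⁻⁷ m²; emitting surface = 4πr² = 1.184×10⁻⁶ m² (ratio 4).
(1−a)S·A_cross = εσ·A_surf·T⁴  ⇒  T⁴ = (1−a)S/(4σ).
T⁴ = 0.927·17000/(4·5.67×10⁻⁸) = 6.948×10¹⁰ K⁴.
T = (6.948×10¹⁰)^(1/4).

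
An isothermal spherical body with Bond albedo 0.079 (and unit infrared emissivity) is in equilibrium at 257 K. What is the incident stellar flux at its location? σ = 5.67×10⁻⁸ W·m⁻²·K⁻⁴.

S ≈ 1070 W/m²

(1−a)S·πr² = σ·4πr²·T⁴ ⇒ S = 4σT⁴/(1−a).
S = 4·5.67×10⁻⁸·4.362×10⁹/0.921.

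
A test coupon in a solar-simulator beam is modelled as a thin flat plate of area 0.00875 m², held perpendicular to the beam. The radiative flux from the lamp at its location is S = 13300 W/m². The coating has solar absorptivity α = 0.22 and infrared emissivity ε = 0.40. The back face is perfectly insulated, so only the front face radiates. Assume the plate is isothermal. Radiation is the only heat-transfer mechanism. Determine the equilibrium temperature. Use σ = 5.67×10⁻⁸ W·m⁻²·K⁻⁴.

At equilibrium, absorbed power = emitted power.
Absorbing cross-section = A = 0.008750 m²; emitting surface = A = 0.008750 m² (ratio 1).
αS·A_cross = εσ·A_surf·T⁴  ⇒  T⁴ = αS/(ε·1σ).
T⁴ = 0.220·13300/(0.40·1·5.67×10⁻⁸) = 1.290×10¹¹ K⁴.
T = (1.290×10¹¹)^(1/4).

T ≈ 599 K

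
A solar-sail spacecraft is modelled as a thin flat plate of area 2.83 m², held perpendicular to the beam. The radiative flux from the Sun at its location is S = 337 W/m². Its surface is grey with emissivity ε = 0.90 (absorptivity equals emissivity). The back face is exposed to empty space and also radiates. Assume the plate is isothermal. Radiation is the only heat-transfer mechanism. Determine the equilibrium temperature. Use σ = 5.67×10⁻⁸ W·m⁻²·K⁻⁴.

At equilibrium, absorbed power = emitted power.
Absorbing cross-section = A = 2.830 m²; emitting surface = 2A = 5.660 m² (ratio 2).
εS·A_cross = εσ·A_surf·T⁴  ⇒  T⁴ = S/(2σ)   (ε cancels).
T⁴ = 337/(2·5.67×10⁻⁸) = 2.972×10⁹ K⁴.
T = (2.972×10⁹)^(1/4).

T ≈ 233 K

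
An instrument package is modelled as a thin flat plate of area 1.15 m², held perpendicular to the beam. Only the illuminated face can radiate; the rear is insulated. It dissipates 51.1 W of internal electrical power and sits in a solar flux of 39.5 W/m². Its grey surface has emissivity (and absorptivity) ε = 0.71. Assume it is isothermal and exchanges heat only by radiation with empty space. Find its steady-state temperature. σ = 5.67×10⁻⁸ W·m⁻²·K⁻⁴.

T ≈ 206 K

At steady state, absorbed solar power + internal power = radiated power.
Absorbed: α·S·A_cross = 0.71·39.5·1.150 = 32.25 W (cross-section A).
Total input = 32.25 + 51.1 = 83.35 W.
Radiated: εσ·A_surf·T⁴ with A_surf = A = 1.150 m².
T⁴ = 83.35/(0.71·5.67×10⁻⁸·1.150) = 1.800×10⁹ K⁴.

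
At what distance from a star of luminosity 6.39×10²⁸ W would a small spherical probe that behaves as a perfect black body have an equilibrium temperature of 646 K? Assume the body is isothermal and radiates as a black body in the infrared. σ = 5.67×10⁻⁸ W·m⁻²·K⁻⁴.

For an isothermal black-emitting sphere, (1−a)S·πr² = σ·4πr²·T⁴ ⇒ S = 4σT⁴/(1−a).
S = 4·5.67×10⁻⁸·(646)⁴/1.00 = 39500 W/m².
Flux falls as S = L/(4πd²), so d = √(L/(4πS)) = √(6.39×10²⁸/(4π·39500)).

d ≈ 3.59×10¹¹ m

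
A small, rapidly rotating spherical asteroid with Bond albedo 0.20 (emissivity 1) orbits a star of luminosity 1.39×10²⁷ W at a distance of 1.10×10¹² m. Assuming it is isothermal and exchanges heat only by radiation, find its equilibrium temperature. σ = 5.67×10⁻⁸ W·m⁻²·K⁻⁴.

T ≈ 134 K

First find the stellar flux at distance d: S = L/(4πd²) = 1.39×10²⁷/(4π·(1.10×10¹²)²) = 91.42 W/m².
For an isothermal sphere, absorbed (1−a)S·πr² = emitted σ·4πr²·T⁴, so T⁴ = (1−a)S/(4σ).
T⁴ = 0.800·91.42/(4·5.67×10⁻⁸) = 3.225×10⁸ K⁴.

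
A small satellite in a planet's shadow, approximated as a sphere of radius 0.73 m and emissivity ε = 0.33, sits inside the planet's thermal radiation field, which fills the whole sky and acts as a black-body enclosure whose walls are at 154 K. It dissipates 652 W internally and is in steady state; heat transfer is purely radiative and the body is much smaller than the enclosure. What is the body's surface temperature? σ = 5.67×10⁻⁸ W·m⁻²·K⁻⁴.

For a small grey body in a large enclosure, net radiated power = εσA(T⁴ − T_w⁴).
Steady state: P = εσA(T⁴ − T_w⁴) with A = 4πr² = 6.697 m².
T⁴ = P/(εσA) + T_w⁴ = 652/(0.33·5.67×10⁻⁸·6.697) + (154)⁴
    = 5.203×10⁹ + 5.624×10⁸ = 5.766×10⁹ K⁴.

T ≈ 276 K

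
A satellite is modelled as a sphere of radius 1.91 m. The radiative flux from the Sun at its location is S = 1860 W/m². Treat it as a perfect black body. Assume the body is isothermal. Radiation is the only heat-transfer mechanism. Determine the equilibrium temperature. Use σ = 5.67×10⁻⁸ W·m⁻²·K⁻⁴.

At equilibrium, absorbed power = emitted power.
Absorbing cross-section = πr² = 11.46 m²; emitting surface = 4πr² = 45.84 m² (ratio 4).
S·A_cross = εσ·A_surf·T⁴  ⇒  T⁴ = S/(4σ).
T⁴ = 1.00·1860/(4·5.67×10⁻⁸) = 8.201×10⁹ K⁴.
T = (8.201×10⁹)^(1/4).

T ≈ 301 K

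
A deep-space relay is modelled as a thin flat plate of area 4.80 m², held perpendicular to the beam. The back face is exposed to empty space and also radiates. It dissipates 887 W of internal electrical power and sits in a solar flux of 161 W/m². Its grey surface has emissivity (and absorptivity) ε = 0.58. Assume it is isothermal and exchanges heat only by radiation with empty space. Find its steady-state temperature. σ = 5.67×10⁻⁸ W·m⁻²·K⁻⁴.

At steady state, absorbed solar power + internal power = radiated power.
Absorbed: α·S·A_cross = 0.58·161·4.800 = 448.2 W (cross-section A).
Total input = 448.2 + 887 = 1335 W.
Radiated: εσ·A_surf·T⁴ with A_surf = 2A = 9.600 m².
T⁴ = 1335/(0.58·5.67×10⁻⁸·9.600) = 4.229×10⁹ K⁴.

T ≈ 255 K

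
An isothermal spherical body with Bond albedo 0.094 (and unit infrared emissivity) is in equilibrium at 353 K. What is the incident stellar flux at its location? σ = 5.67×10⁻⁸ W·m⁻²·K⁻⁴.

(1−a)S·πr² = σ·4πr²·T⁴ ⇒ S = 4σT⁴/(1−a).
S = 4·5.67×10⁻⁸·1.553×10¹⁰/0.906.

S ≈ 3890 W/m²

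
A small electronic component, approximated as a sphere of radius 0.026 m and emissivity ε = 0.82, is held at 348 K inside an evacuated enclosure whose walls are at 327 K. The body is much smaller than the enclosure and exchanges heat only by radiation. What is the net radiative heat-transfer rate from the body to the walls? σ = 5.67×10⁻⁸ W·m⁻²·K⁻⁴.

For a small grey body in a large enclosure: P_net = εσA(T_body⁴ − T_wall⁴).
A = 4πr² = 0.008495 m²; T_body⁴ − T_wall⁴ = 1.467×10¹⁰ − 1.143×10¹⁰ = 3.232×10⁹ K⁴.
|P_net| = 0.82·5.67×10⁻⁸·0.008495·3.232×10⁹.

P_net ≈ 1.28 W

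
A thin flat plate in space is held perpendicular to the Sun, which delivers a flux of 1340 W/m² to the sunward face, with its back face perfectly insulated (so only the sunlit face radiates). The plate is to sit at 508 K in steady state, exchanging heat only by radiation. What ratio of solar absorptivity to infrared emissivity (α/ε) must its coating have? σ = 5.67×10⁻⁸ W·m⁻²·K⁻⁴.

Balance: αS·A = εσ·1A·T⁴ ⇒ α/ε = σT⁴/S.
α/ε = 5.67×10⁻⁸·(508)⁴/1340 = 5.67×10⁻⁸·6.660×10¹⁰/1340.

α/ε ≈ 2.82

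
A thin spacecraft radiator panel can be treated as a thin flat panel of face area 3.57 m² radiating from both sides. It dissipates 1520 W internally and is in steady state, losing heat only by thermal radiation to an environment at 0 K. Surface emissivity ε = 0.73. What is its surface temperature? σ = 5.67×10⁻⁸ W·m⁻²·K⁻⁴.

T ≈ 268 K

Steady state: internal power = radiated power, P = εσA T⁴.
Radiating area A = 2·3.57 = 7.140 m².
T⁴ = P/(εσA) = 1520/(0.73·5.67×10⁻⁸·7.140) = 5.143×10⁹ K⁴.
T = (5.143×10⁹)^(1/4).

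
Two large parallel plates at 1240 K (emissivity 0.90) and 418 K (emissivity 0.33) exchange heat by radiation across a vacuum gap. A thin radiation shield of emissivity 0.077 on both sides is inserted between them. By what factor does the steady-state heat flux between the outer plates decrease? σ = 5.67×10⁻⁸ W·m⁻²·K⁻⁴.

factor ≈ 8.95

Without shield: q₀ = σΔ(T⁴)/(1/ε₁+1/ε₂−1) with denominator 3.141.
With shield the two gaps are in series; the resistances add: (1/ε₁+1/ε_s−1)+(1/ε_s+1/ε₂−1) = 13.10+15.02 = 28.12.
Heat-flux ratio q₀/q = 28.12/3.141.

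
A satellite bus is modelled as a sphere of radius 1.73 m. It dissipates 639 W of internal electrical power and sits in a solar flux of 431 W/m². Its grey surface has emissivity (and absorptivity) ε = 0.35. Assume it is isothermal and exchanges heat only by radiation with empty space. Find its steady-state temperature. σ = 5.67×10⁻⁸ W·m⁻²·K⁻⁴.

At steady state, absorbed solar power + internal power = radiated power.
Absorbed: α·S·A_cross = 0.35·431·9.402 = 1418 W (cross-section πr²).
Total input = 1418 + 639 = 2057 W.
Radiated: εσ·A_surf·T⁴ with A_surf = 4πr² = 37.61 m².
T⁴ = 2057/(0.35·5.67×10⁻⁸·37.61) = 2.756×10⁹ K⁴.

T ≈ 229 K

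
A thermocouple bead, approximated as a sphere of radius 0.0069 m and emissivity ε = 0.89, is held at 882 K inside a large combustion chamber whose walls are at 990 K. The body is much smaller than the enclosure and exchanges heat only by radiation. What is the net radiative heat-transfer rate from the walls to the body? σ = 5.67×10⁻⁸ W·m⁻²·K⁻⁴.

For a small grey body in a large enclosure: P_net = εσA(T_body⁴ − T_wall⁴).
A = 4πr² = 5.983×10⁻⁴ m²; T_body⁴ − T_wall⁴ = 6.052×10¹¹ − 9.606×10¹¹ = -3.554×10¹¹ K⁴.
|P_net| = 0.89·5.67×10⁻⁸·5.983×10⁻⁴·3.554×10¹¹.

P_net ≈ 10.7 W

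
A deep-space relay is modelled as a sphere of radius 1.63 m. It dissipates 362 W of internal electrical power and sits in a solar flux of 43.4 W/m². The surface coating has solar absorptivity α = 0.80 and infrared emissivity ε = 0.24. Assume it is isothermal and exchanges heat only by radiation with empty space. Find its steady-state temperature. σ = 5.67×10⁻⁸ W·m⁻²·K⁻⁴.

At steady state, absorbed solar power + internal power = radiated power.
Absorbed: α·S·A_cross = 0.80·43.4·8.347 = 289.8 W (cross-section πr²).
Total input = 289.8 + 362 = 651.8 W.
Radiated: εσ·A_surf·T⁴ with A_surf = 4πr² = 33.39 m².
T⁴ = 651.8/(0.24·5.67×10⁻⁸·33.39) = 1.435×10⁹ K⁴.

T ≈ 195 K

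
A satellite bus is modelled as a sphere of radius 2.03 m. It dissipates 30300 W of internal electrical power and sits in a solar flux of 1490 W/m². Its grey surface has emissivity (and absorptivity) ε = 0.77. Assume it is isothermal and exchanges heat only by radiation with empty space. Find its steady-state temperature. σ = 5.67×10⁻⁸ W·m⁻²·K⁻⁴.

At steady state, absorbed solar power + internal power = radiated power.
Absorbed: α·S·A_cross = 0.77·1490·12.95 = 14850 W (cross-section πr²).
Total input = 14850 + 30300 = 45150 W.
Radiated: εσ·A_surf·T⁴ with A_surf = 4πr² = 51.78 m².
T⁴ = 45150/(0.77·5.67×10⁻⁸·51.78) = 1.997×10¹⁰ K⁴.

T ≈ 376 K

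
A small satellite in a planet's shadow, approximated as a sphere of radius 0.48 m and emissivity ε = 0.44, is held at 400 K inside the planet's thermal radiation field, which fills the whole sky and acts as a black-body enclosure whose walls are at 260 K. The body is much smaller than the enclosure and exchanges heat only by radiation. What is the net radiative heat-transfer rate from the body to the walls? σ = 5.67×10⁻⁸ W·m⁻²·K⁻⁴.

P_net ≈ 1520 W

For a small grey body in a large enclosure: P_net = εσA(T_body⁴ − T_wall⁴).
A = 4πr² = 2.895 m²; T_body⁴ − T_wall⁴ = 2.560×10¹⁰ − 4.570×10⁹ = 2.103×10¹⁰ K⁴.
|P_net| = 0.44·5.67×10⁻⁸·2.895·2.103×10¹⁰.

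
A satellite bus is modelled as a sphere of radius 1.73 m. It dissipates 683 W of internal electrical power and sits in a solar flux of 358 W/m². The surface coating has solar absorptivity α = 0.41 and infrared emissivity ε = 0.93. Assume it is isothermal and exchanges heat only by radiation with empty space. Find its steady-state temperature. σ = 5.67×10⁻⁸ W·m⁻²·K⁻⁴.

At steady state, absorbed solar power + internal power = radiated power.
Absorbed: α·S·A_cross = 0.41·358·9.402 = 1380 W (cross-section πr²).
Total input = 1380 + 683 = 2063 W.
Radiated: εσ·A_surf·T⁴ with A_surf = 4πr² = 37.61 m².
T⁴ = 2063/(0.93·5.67×10⁻⁸·37.61) = 1.040×10⁹ K⁴.

T ≈ 180 K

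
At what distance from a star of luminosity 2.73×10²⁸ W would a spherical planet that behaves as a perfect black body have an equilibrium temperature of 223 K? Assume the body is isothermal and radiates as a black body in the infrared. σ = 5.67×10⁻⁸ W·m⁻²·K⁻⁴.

For an isothermal black-emitting sphere, (1−a)S·πr² = σ·4πr²·T⁴ ⇒ S = 4σT⁴/(1−a).
S = 4·5.67×10⁻⁸·(223)⁴/1.00 = 560.9 W/m².
Flux falls as S = L/(4πd²), so d = √(L/(4πS)) = √(2.73×10²⁸/(4π·560.9)).

d ≈ 1.97×10¹² m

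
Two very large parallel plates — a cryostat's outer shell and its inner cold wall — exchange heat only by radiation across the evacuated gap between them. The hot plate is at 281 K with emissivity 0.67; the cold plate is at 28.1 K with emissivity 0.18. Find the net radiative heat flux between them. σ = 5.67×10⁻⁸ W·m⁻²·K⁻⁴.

For two infinite grey parallel plates, q = σ(T₁⁴ − T₂⁴)/(1/ε₁ + 1/ε₂ − 1).
T₁⁴ − T₂⁴ = 6.235×10⁹ − 6.235×10⁵ = 6.234×10⁹ K⁴.
1/ε₁ + 1/ε₂ − 1 = 1.493 + 5.556 − 1 = 6.048.
q = 5.67×10⁻⁸ × 6.234×10⁹ / 6.048.

q ≈ 58.4 W/m²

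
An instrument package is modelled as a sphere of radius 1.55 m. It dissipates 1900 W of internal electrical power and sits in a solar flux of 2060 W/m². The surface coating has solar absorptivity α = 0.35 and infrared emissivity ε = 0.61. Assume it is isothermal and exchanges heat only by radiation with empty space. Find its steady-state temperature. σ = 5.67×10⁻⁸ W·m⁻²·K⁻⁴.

At steady state, absorbed solar power + internal power = radiated power.
Absorbed: α·S·A_cross = 0.35·2060·7.548 = 5442 W (cross-section πr²).
Total input = 5442 + 1900 = 7342 W.
Radiated: εσ·A_surf·T⁴ with A_surf = 4πr² = 30.19 m².
T⁴ = 7342/(0.61·5.67×10⁻⁸·30.19) = 7.031×10⁹ K⁴.

T ≈ 290 K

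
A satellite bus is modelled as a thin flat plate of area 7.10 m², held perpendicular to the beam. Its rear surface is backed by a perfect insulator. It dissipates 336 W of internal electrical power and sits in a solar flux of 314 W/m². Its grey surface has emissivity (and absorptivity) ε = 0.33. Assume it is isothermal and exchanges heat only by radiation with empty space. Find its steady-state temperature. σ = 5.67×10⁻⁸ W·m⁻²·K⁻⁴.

T ≈ 300 K

At steady state, absorbed solar power + internal power = radiated power.
Absorbed: α·S·A_cross = 0.33·314·7.100 = 735.7 W (cross-section A).
Total input = 735.7 + 336 = 1072 W.
Radiated: εσ·A_surf·T⁴ with A_surf = A = 7.100 m².
T⁴ = 1072/(0.33·5.67×10⁻⁸·7.100) = 8.067×10⁹ K⁴.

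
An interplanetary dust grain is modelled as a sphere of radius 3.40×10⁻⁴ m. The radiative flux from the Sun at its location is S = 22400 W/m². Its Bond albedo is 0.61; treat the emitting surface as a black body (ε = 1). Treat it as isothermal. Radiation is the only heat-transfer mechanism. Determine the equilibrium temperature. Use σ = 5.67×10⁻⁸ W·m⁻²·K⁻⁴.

At equilibrium, absorbed power = emitted power.
Absorbing cross-section = πr² = 3.632×10⁻⁷ m²; emitting surface = 4πr² = 1.453×10⁻⁶ m² (ratio 4).
(1−a)S·A_cross = εσ·A_surf·T⁴  ⇒  T⁴ = (1−a)S/(4σ).
T⁴ = 0.390·22400/(4·5.67×10⁻⁸) = 3.852×10¹⁰ K⁴.
T = (3.852×10¹⁰)^(1/4).

T ≈ 443 K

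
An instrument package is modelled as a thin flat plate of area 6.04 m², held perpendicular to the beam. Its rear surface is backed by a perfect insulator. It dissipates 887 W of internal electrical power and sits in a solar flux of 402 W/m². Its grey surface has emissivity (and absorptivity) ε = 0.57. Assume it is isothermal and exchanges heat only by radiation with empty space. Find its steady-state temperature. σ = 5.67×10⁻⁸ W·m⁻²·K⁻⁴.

At steady state, absorbed solar power + internal power = radiated power.
Absorbed: α·S·A_cross = 0.57·402·6.040 = 1384 W (cross-section A).
Total input = 1384 + 887 = 2271 W.
Radiated: εσ·A_surf·T⁴ with A_surf = A = 6.040 m².
T⁴ = 2271/(0.57·5.67×10⁻⁸·6.040) = 1.163×10¹⁰ K⁴.

T ≈ 328 K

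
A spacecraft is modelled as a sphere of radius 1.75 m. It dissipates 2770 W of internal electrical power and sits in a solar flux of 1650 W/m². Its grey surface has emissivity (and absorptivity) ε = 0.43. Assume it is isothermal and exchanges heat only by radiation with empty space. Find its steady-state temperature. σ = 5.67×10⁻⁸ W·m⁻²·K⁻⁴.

T ≈ 318 K

At steady state, absorbed solar power + internal power = radiated power.
Absorbed: α·S·A_cross = 0.43·1650·9.621 = 6826 W (cross-section πr²).
Total input = 6826 + 2770 = 9596 W.
Radiated: εσ·A_surf·T⁴ with A_surf = 4πr² = 38.48 m².
T⁴ = 9596/(0.43·5.67×10⁻⁸·38.48) = 1.023×10¹⁰ K⁴.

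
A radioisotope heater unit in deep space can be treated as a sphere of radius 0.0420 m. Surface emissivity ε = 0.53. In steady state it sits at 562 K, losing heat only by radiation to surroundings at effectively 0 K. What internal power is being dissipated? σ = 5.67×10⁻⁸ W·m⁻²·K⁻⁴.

P ≈ 66.5 W

Steady state: P = εσA T⁴.
A = 4πr² = 0.02217 m²; T⁴ = (562)⁴ = 9.976×10¹⁰ K⁴.
P = 0.53 × 5.67×10⁻⁸ × 0.02217 × 9.976×10¹⁰.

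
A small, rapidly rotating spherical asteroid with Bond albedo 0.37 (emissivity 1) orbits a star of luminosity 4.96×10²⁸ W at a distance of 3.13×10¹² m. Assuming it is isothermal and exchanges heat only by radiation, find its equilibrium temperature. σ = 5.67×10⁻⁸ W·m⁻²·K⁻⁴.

T ≈ 183 K

First find the stellar flux at distance d: S = L/(4πd²) = 4.96×10²⁸/(4π·(3.13×10¹²)²) = 402.9 W/m².
For an isothermal sphere, absorbed (1−a)S·πr² = emitted σ·4πr²·T⁴, so T⁴ = (1−a)S/(4σ).
T⁴ = 0.630·402.9/(4·5.67×10⁻⁸) = 1.119×10⁹ K⁴.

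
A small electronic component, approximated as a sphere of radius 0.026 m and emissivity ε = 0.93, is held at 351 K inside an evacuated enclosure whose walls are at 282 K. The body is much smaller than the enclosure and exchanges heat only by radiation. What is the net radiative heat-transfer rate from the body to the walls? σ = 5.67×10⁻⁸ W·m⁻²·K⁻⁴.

P_net ≈ 3.97 W

For a small grey body in a large enclosure: P_net = εσA(T_body⁴ − T_wall⁴).
A = 4πr² = 0.008495 m²; T_body⁴ − T_wall⁴ = 1.518×10¹⁰ − 6.324×10⁹ = 8.854×10⁹ K⁴.
|P_net| = 0.93·5.67×10⁻⁸·0.008495·8.854×10⁹.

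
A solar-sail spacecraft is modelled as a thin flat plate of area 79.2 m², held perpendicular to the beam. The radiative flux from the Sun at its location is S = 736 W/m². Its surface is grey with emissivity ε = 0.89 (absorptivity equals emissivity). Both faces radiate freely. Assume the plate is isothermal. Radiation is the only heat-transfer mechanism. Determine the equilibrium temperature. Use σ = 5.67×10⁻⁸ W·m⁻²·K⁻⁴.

At equilibrium, absorbed power = emitted power.
Absorbing cross-section = A = 79.20 m²; emitting surface = 2A = 158.4 m² (ratio 2).
εS·A_cross = εσ·A_surf·T⁴  ⇒  T⁴ = S/(2σ)   (ε cancels).
T⁴ = 736/(2·5.67×10⁻⁸) = 6.490×10⁹ K⁴.
T = (6.490×10⁹)^(1/4).

T ≈ 284 K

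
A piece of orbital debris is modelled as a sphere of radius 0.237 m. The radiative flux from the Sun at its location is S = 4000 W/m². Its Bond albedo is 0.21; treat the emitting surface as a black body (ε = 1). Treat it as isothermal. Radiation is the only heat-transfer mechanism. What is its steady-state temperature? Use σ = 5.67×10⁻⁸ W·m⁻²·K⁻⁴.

T ≈ 344 K

At equilibrium, absorbed power = emitted power.
Absorbing cross-section = πr² = 0.1765 m²; emitting surface = 4πr² = 0.7058 m² (ratio 4).
(1−a)S·A_cross = εσ·A_surf·T⁴  ⇒  T⁴ = (1−a)S/(4σ).
T⁴ = 0.790·4000/(4·5.67×10⁻⁸) = 1.393×10¹⁰ K⁴.
T = (1.393×10¹⁰)^(1/4).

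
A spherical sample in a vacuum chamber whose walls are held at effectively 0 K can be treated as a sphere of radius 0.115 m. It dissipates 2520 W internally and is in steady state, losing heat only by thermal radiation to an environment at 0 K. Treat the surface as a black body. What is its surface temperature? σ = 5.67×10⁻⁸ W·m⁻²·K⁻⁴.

Steady state: internal power = radiated power, P = εσA T⁴.
Radiating area A = 4πr² = 0.1662 m².
T⁴ = P/(εσA) = 2520/(1.0·5.67×10⁻⁸·0.1662) = 2.674×10¹¹ K⁴.
T = (2.674×10¹¹)^(1/4).

T ≈ 719 K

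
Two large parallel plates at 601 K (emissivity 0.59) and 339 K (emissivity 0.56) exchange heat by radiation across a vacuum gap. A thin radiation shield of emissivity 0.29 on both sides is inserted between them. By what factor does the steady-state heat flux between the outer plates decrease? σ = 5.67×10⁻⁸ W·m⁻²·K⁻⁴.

factor ≈ 3.38

Without shield: q₀ = σΔ(T⁴)/(1/ε₁+1/ε₂−1) with denominator 2.481.
With shield the two gaps are in series; the resistances add: (1/ε₁+1/ε_s−1)+(1/ε_s+1/ε₂−1) = 4.143+4.234 = 8.377.
Heat-flux ratio q₀/q = 8.377/2.481.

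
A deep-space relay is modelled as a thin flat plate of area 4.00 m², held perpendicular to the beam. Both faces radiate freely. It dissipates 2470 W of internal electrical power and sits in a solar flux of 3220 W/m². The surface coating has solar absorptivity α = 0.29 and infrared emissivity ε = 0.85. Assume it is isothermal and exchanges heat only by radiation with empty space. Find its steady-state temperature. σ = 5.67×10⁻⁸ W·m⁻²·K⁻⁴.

T ≈ 356 K

At steady state, absorbed solar power + internal power = radiated power.
Absorbed: α·S·A_cross = 0.29·3220·4.000 = 3735 W (cross-section A).
Total input = 3735 + 2470 = 6205 W.
Radiated: εσ·A_surf·T⁴ with A_surf = 2A = 8.000 m².
T⁴ = 6205/(0.85·5.67×10⁻⁸·8.000) = 1.609×10¹⁰ K⁴.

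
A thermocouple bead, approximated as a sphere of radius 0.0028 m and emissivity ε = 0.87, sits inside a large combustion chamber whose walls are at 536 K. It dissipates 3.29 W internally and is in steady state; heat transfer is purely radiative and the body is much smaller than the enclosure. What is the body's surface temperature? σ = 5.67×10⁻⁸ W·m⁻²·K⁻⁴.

For a small grey body in a large enclosure, net radiated power = εσA(T⁴ − T_w⁴).
Steady state: P = εσA(T⁴ − T_w⁴) with A = 4πr² = 9.852×10⁻⁵ m².
T⁴ = P/(εσA) + T_w⁴ = 3.29/(0.87·5.67×10⁻⁸·9.852×10⁻⁵) + (536)⁴
    = 6.770×10¹¹ + 8.254×10¹⁰ = 7.595×10¹¹ K⁴.

T ≈ 934 K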